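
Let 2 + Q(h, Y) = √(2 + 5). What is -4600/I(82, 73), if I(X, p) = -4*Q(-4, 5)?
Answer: 2300/3 + 1150*√7/3 ≈ 1780.9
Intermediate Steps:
Q(h, Y) = -2 + √7 (Q(h, Y) = -2 + √(2 + 5) = -2 + √7)
I(X, p) = 8 - 4*√7 (I(X, p) = -4*(-2 + √7) = 8 - 4*√7)
-4600/I(82, 73) = -4600/(8 - 4*√7)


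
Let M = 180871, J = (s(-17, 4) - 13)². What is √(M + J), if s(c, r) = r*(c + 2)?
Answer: 70*√38 ≈ 431.51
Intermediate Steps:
s(c, r) = r*(2 + c)
J = 5329 (J = (4*(2 - 17) - 13)² = (4*(-15) - 13)² = (-60 - 13)² = (-73)² = 5329)
√(M + J) = √(180871 + 5329) = √186200 = 70*√38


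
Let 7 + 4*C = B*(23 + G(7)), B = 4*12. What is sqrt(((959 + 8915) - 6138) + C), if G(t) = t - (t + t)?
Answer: 3*sqrt(1745)/2 ≈ 62.660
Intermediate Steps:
G(t) = -t (G(t) = t - 2*t = -t)
B = 48
C = 761/4 (C = -7/4 + (48*(23 - 1*7))/4 = -7/4 + (48*(23 - 7))/4 = -7/4 + (48*16)/4 = -7/4 + (1/4)*768 = -7/4 + 192 = 761/4 ≈ 190.25)
sqrt(((959 + 8915) - 6138) + C) = sqrt(((959 + 8915) - 6138) + 761/4) = sqrt((9874 - 6138) + 761/4) = sqrt(3736 + 761/4) = sqrt(15705/4) = 3*sqrt(1745)/2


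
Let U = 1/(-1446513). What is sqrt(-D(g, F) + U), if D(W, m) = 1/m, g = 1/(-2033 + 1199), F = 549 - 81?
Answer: I*sqrt(3023333194921)/37609338 ≈ 0.046232*I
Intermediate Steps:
F = 468
g = -1/834 (g = 1/(-834) = -1/834 ≈ -0.0011990)
U = -1/1446513 ≈ -6.9132e-7
sqrt(-D(g, F) + U) = sqrt(-1/468 - 1/1446513) = sqrt(-482327/225656028) = I*sqrt(3023333194921)/37609338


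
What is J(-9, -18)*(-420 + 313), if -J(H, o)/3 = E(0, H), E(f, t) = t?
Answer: -2889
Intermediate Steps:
J(H, o) = -3*H
J(-9, -18)*(-420 + 313) = (-3*(-9))*(-420 + 313) = 27*(-107) = -2889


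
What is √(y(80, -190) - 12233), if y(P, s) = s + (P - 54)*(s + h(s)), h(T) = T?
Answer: I*√22303 ≈ 149.34*I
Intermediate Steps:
y(P, s) = s + 2*s*(-54 + P) (y(P, s) = s + (P - 54)*(s + s) = s + (-54 + P)*(2*s) = s + 2*s*(-54 + P))
√(y(80, -190) - 12233) = √(-190*(-107 + 2*80) - 12233) = √(-190*(-107 + 160) - 12233) = √(-190*53 - 12233) = √(-10070 - 12233) = √(-22303) = I*√22303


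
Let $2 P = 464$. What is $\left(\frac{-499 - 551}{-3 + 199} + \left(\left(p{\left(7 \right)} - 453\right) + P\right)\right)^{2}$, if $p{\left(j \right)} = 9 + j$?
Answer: $\frac{8673025}{196} \approx 44250.0$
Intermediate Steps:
$P = 232$ ($P = \frac{1}{2} \cdot 464 = 232$)
$\left(\frac{-499 - 551}{-3 + 199} + \left(\left(p{\left(7 \right)} - 453\right) + P\right)\right)^{2} = \left(\frac{-499 - 551}{-3 + 199} + \left(\left(\left(9 + 7\right) - 453\right) + 232\right)\right)^{2} = \left(- \frac{1050}{196} + \left(\left(16 - 453\right) + 232\right)\right)^{2} = \left(\left(-1050\right) \frac{1}{196} + \left(-437 + 232\right)\right)^{2} = \left(- \frac{75}{14} - 205\right)^{2} = \left(- \frac{2945}{14}\right)^{2} = \frac{8673025}{196}$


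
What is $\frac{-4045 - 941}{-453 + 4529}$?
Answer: $- \frac{2493}{2038} \approx -1.2233$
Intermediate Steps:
$\frac{-4045 - 941}{-453 + 4529} = - \frac{4986}{4076} = \left(-4986\right) \frac{1}{4076} = - \frac{2493}{2038}$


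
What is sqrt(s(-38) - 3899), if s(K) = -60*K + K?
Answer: I*sqrt(1657) ≈ 40.706*I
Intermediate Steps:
s(K) = -59*K
sqrt(s(-38) - 3899) = sqrt(-59*(-38) - 3899) = sqrt(2242 - 3899) = sqrt(-1657) = I*sqrt(1657)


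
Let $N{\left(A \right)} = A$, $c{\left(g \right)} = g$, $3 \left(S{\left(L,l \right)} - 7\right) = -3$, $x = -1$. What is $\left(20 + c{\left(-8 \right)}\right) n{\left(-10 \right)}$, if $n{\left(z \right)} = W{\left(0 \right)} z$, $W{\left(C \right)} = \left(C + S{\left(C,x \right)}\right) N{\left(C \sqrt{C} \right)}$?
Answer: $0$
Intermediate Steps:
$S{\left(L,l \right)} = 6$ ($S{\left(L,l \right)} = 7 + \frac{1}{3} \left(-3\right) = 7 - 1 = 6$)
$W{\left(C \right)} = C^{\frac{3}{2}} \left(6 + C\right)$ ($W{\left(C \right)} = \left(C + 6\right) C \sqrt{C} = \left(6 + C\right) C^{\frac{3}{2}} = C^{\frac{3}{2}} \left(6 + C\right)$)
$n{\left(z \right)} = 0$ ($n{\left(z \right)} = 0^{\frac{3}{2}} \left(6 + 0\right) z = 0 \cdot 6 z = 0 z = 0$)
$\left(20 + c{\left(-8 \right)}\right) n{\left(-10 \right)} = \left(20 - 8\right) 0 = 12 \cdot 0 = 0$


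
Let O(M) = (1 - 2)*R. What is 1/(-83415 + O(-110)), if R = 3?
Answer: -1/83418 ≈ -1.1988e-5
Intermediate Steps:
O(M) = -3 (O(M) = (1 - 2)*3 = -1*3 = -3)
1/(-83415 + O(-110)) = 1/(-83415 - 3) = 1/(-83418) = -1/83418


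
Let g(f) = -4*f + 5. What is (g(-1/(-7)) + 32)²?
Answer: 65025/49 ≈ 1327.0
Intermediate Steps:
g(f) = 5 - 4*f
(g(-1/(-7)) + 32)² = ((5 - (-4)/(-7)) + 32)² = ((5 - (-4)*(-1)/7) + 32)² = ((5 - 4*⅐) + 32)² = ((5 - 4/7) + 32)² = (31/7 + 32)² = (255/7)² = 65025/49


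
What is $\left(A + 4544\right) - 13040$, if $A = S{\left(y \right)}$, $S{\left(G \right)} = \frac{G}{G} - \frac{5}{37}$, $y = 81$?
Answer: $- \frac{314320}{37} \approx -8495.1$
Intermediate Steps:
$S{\left(G \right)} = \frac{32}{37}$ ($S{\left(G \right)} = 1 - \frac{5}{37} = \frac{32}{37}$)
$A = \frac{32}{37} \approx 0.86486$
$\left(A + 4544\right) - 13040 = \left(\frac{32}{37} + 4544\right) - 13040 = \frac{168160}{37} - 13040 = - \frac{314320}{37}$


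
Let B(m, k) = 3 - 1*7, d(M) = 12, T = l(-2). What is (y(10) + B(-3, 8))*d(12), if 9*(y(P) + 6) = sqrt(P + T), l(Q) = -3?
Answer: -120 + 4*sqrt(7)/3 ≈ -116.47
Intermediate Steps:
T = -3
y(P) = -6 + sqrt(-3 + P)/9 (y(P) = -6 + sqrt(P - 3)/9 = -6 + sqrt(-3 + P)/9)
B(m, k) = -4 (B(m, k) = 3 - 7 = -4)
(y(10) + B(-3, 8))*d(12) = ((-6 + sqrt(-3 + 10)/9) - 4)*12 = ((-6 + sqrt(7)/9) - 4)*12 = (-10 + sqrt(7)/9)*12 = -120 + 4*sqrt(7)/3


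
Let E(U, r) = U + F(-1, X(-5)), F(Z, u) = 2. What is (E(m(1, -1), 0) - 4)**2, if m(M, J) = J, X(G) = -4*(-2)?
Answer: 9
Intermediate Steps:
X(G) = 8
E(U, r) = 2 + U (E(U, r) = U + 2 = 2 + U)
(E(m(1, -1), 0) - 4)**2 = ((2 - 1) - 4)**2 = (1 - 4)**2 = (-3)**2 = 9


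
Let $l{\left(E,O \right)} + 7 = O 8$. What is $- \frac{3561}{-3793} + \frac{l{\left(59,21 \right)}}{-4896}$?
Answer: $\frac{16823983}{18570528} \approx 0.90595$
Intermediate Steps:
$l{\left(E,O \right)} = -7 + 8 O$ ($l{\left(E,O \right)} = -7 + O 8 = -7 + 8 O$)
$- \frac{3561}{-3793} + \frac{l{\left(59,21 \right)}}{-4896} = - \frac{3561}{-3793} + \frac{-7 + 8 \cdot 21}{-4896} = \left(-3561\right) \left(- \frac{1}{3793}\right) + \left(-7 + 168\right) \left(- \frac{1}{4896}\right) = \frac{3561}{3793} + 161 \left(- \frac{1}{4896}\right) = \frac{3561}{3793} - \frac{161}{4896} = \frac{16823983}{18570528}$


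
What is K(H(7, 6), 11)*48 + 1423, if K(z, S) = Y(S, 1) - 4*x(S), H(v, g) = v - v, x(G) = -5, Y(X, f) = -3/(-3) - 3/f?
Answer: 2287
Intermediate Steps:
Y(X, f) = 1 - 3/f (Y(X, f) = -3*(-⅓) - 3/f = 1 - 3/f)
H(v, g) = 0
K(z, S) = 18 (K(z, S) = (-3 + 1)/1 - 4*(-5) = 1*(-2) + 20 = -2 + 20 = 18)
K(H(7, 6), 11)*48 + 1423 = 18*48 + 1423 = 864 + 1423 = 2287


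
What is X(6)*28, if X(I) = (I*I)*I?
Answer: 6048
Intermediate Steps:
X(I) = I³ (X(I) = I²*I = I³)
X(6)*28 = 6³*28 = 216*28 = 6048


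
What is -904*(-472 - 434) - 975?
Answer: 818049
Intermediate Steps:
-904*(-472 - 434) - 975 = -904*(-906) - 975 = 819024 - 975 = 818049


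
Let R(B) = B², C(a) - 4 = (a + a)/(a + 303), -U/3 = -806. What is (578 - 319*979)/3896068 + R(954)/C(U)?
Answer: 402013240604737/2551924540 ≈ 1.5753e+5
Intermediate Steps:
U = 2418 (U = -3*(-806) = 2418)
C(a) = 4 + 2*a/(303 + a) (C(a) = 4 + (a + a)/(a + 303) = 4 + (2*a)/(303 + a) = 4 + 2*a/(303 + a))
(578 - 319*979)/3896068 + R(954)/C(U) = (578 - 319*979)/3896068 + 954²/((6*(202 + 2418)/(303 + 2418))) = (578 - 312301)*(1/3896068) + 910116/((6*2620/2721)) = -311723*1/3896068 + 910116/((6*(1/2721)*2620)) = -311723/3896068 + 910116/(5240/907) = -311723/3896068 + 910116*(907/5240) = -311723/3896068 + 206368803/1310 = 402013240604737/2551924540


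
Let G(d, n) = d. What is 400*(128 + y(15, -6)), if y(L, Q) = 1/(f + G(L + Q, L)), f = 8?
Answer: 870800/17 ≈ 51224.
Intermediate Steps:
y(L, Q) = 1/(8 + L + Q) (y(L, Q) = 1/(8 + (L + Q)) = 1/(8 + L + Q))
400*(128 + y(15, -6)) = 400*(128 + 1/(8 + 15 - 6)) = 400*(128 + 1/17) = 400*(2177/17) = 870800/17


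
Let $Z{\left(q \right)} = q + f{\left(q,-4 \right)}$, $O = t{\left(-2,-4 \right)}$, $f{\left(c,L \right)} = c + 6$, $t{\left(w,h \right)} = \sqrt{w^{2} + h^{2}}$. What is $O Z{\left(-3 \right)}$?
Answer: $0$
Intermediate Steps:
$t{\left(w,h \right)} = \sqrt{h^{2} + w^{2}}$
$f{\left(c,L \right)} = 6 + c$
$O = 2 \sqrt{5}$ ($O = \sqrt{\left(-4\right)^{2} + \left(-2\right)^{2}} = \sqrt{16 + 4} = \sqrt{20} = 2 \sqrt{5} \approx 4.4721$)
$Z{\left(q \right)} = 6 + 2 q$ ($Z{\left(q \right)} = q + \left(6 + q\right) = 6 + 2 q$)
$O Z{\left(-3 \right)} = 2 \sqrt{5} \left(6 + 2 \left(-3\right)\right) = 2 \sqrt{5} \left(6 - 6\right) = 2 \sqrt{5} \cdot 0 = 0$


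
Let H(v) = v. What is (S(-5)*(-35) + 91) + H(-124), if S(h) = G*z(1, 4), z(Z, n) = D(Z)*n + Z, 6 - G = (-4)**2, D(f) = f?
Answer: 1717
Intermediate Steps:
G = -10 (G = 6 - 1*(-4)**2 = 6 - 1*16 = 6 - 16 = -10)
z(Z, n) = Z + Z*n (z(Z, n) = Z*n + Z = Z + Z*n)
S(h) = -50 (S(h) = -10*(1 + 4) = -10*5 = -50)
(S(-5)*(-35) + 91) + H(-124) = (-50*(-35) + 91) - 124 = (1750 + 91) - 124 = 1841 - 124 = 1717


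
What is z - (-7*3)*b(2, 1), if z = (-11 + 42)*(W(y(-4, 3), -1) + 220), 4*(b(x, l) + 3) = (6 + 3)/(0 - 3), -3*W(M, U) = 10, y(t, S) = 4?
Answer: 79655/12 ≈ 6637.9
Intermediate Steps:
W(M, U) = -10/3 (W(M, U) = -⅓*10 = -10/3)
b(x, l) = -15/4 (b(x, l) = -3 + ((6 + 3)/(0 - 3))/4 = -3 + (9/(-3))/4 = -3 + (9*(-⅓))/4 = -3 + (¼)*(-3) = -3 - ¾ = -15/4)
z = 20150/3 (z = (-11 + 42)*(-10/3 + 220) = 31*(650/3) = 20150/3 ≈ 6716.7)
z - (-7*3)*b(2, 1) = 20150/3 - (-7*3)*(-15)/4 = 20150/3 - (-21)*(-15)/4 = 20150/3 - 1*315/4 = 20150/3 - 315/4 = 79655/12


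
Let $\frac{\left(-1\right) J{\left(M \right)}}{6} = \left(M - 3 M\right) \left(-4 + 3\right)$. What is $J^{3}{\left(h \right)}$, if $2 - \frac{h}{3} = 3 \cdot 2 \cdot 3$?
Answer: $191102976$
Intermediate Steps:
$h = -48$ ($h = 6 - 3 \cdot 3 \cdot 2 \cdot 3 = 6 - 3 \cdot 6 \cdot 3 = 6 - 54 = -48$)
$J{\left(M \right)} = - 12 M$ ($J{\left(M \right)} = - 6 \left(M - 3 M\right) \left(-4 + 3\right) = - 6 - 2 M \left(-1\right) = - 6 \cdot 2 M = - 12 M$)
$J^{3}{\left(h \right)} = \left(\left(-12\right) \left(-48\right)\right)^{3} = 576^{3} = 191102976$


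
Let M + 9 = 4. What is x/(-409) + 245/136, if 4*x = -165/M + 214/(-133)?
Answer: 13185315/7397992 ≈ 1.7823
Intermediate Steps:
M = -5 (M = -9 + 4 = -5)
x = 4175/532 (x = (-165/(-5) + 214/(-133))/4 = (-165*(-⅕) + 214*(-1/133))/4 = (33 - 214/133)/4 = (¼)*(4175/133) = 4175/532 ≈ 7.8477)
x/(-409) + 245/136 = (4175/532)/(-409) + 245/136 = (4175/532)*(-1/409) + 245*(1/136) = -4175/217588 + 245/136 = 13185315/7397992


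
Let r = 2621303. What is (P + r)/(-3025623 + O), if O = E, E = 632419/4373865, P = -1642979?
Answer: -1069764275565/3308416477619 ≈ -0.32335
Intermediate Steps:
E = 632419/4373865 (E = 632419*(1/4373865) = 632419/4373865 ≈ 0.14459)
O = 632419/4373865 ≈ 0.14459
(P + r)/(-3025623 + O) = (-1642979 + 2621303)/(-3025623 + 632419/4373865) = 978324/(-13233665910476/4373865) = 978324*(-4373865/13233665910476) = -1069764275565/3308416477619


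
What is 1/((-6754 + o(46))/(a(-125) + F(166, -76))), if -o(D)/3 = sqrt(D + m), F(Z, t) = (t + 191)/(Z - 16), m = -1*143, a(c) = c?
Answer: 12586079/684260835 - 3727*I*sqrt(97)/456173890 ≈ 0.018394 - 8.0467e-5*I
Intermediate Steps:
m = -143
F(Z, t) = (191 + t)/(-16 + Z)
o(D) = -3*sqrt(-143 + D) (o(D) = -3*sqrt(D - 143) = -3*sqrt(-143 + D))
1/((-6754 + o(46))/(a(-125) + F(166, -76))) = 1/((-6754 - 3*sqrt(-143 + 46))/(-125 + (191 - 76)/(-16 + 166))) = 1/((-6754 - 3*I*sqrt(97))/(-125 + 115/150)) = 1/((-6754 - 3*I*sqrt(97))/(-125 + (1/150)*115)) = 1/((-6754 - 3*I*sqrt(97))/(-125 + 23/30)) = 1/((-6754 - 3*I*sqrt(97))/(-3727/30)) = 1/((-6754 - 3*I*sqrt(97))*(-30/3727)) = 1/(202620/3727 + 90*I*sqrt(97)/3727)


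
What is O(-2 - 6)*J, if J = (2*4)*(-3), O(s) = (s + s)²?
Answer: -6144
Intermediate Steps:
O(s) = 4*s² (O(s) = (2*s)² = 4*s²)
J = -24 (J = 8*(-3) = -24)
O(-2 - 6)*J = (4*(-2 - 6)²)*(-24) = (4*(-8)²)*(-24) = (4*64)*(-24) = 256*(-24) = -6144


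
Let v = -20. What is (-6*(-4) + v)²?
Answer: 16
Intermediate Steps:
(-6*(-4) + v)² = (-6*(-4) - 20)² = (24 - 20)² = 4² = 16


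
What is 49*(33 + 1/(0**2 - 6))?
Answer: 9653/6 ≈ 1608.8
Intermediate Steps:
49*(33 + 1/(0**2 - 6)) = 49*(33 + 1/(0 - 6)) = 49*(33 + 1/(-6)) = 49*(33 - 1/6) = 49*(197/6) = 9653/6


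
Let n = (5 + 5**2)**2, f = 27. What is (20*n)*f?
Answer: 486000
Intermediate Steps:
n = 900 (n = (5 + 25)**2 = 30**2 = 900)
(20*n)*f = (20*900)*27 = 18000*27 = 486000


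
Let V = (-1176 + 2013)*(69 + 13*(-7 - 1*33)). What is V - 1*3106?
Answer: -380593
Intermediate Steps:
V = -377487 (V = 837*(69 + 13*(-7 - 33)) = 837*(69 + 13*(-40)) = 837*(69 - 520) = 837*(-451) = -377487)
V - 1*3106 = -377487 - 1*3106 = -377487 - 3106 = -380593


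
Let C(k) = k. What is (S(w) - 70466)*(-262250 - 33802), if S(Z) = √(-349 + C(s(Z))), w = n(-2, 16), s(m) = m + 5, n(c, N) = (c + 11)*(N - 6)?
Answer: 20861600232 - 296052*I*√254 ≈ 2.0862e+10 - 4.7183e+6*I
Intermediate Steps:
n(c, N) = (-6 + N)*(11 + c) (n(c, N) = (11 + c)*(-6 + N) = (-6 + N)*(11 + c))
s(m) = 5 + m
w = 90 (w = -66 - 6*(-2) + 11*16 + 16*(-2) = -66 + 12 + 176 - 32 = 90)
S(Z) = √(-344 + Z) (S(Z) = √(-349 + (5 + Z)) = √(-344 + Z))
(S(w) - 70466)*(-262250 - 33802) = (√(-344 + 90) - 70466)*(-262250 - 33802) = (√(-254) - 70466)*(-296052) = (I*√254 - 70466)*(-296052) = (-70466 + I*√254)*(-296052) = 20861600232 - 296052*I*√254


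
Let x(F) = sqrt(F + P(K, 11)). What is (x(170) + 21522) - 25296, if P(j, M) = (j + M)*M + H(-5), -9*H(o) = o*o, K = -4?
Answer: -3774 + sqrt(2198)/3 ≈ -3758.4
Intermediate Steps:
H(o) = -o**2/9 (H(o) = -o*o/9 = -o**2/9)
P(j, M) = -25/9 + M*(M + j) (P(j, M) = (j + M)*M - 1/9*(-5)**2 = (M + j)*M - 1/9*25 = M*(M + j) - 25/9 = -25/9 + M*(M + j))
x(F) = sqrt(668/9 + F) (x(F) = sqrt(F + (-25/9 + 11**2 + 11*(-4))) = sqrt(F + (-25/9 + 121 - 44)) = sqrt(F + 668/9) = sqrt(668/9 + F))
(x(170) + 21522) - 25296 = (sqrt(668 + 9*170)/3 + 21522) - 25296 = (sqrt(668 + 1530)/3 + 21522) - 25296 = (sqrt(2198)/3 + 21522) - 25296 = (21522 + sqrt(2198)/3) - 25296 = -3774 + sqrt(2198)/3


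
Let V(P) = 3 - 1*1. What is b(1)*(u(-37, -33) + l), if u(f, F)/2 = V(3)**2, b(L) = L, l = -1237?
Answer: -1229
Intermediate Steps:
V(P) = 2 (V(P) = 3 - 1 = 2)
u(f, F) = 8 (u(f, F) = 2*2**2 = 2*4 = 8)
b(1)*(u(-37, -33) + l) = 1*(8 - 1237) = 1*(-1229) = -1229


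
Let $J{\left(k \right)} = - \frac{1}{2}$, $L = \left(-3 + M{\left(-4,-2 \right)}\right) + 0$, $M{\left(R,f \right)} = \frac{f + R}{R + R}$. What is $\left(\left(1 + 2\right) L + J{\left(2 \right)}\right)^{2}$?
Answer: $\frac{841}{16} \approx 52.563$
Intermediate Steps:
$M{\left(R,f \right)} = \frac{R + f}{2 R}$
$L = - \frac{9}{4}$ ($L = \left(-3 + \frac{-4 - 2}{2 \left(-4\right)}\right) + 0 = \left(-3 + \frac{1}{2} \left(- \frac{1}{4}\right) \left(-6\right)\right) + 0 = \left(-3 + \frac{3}{4}\right) + 0 = - \frac{9}{4} + 0 = - \frac{9}{4} \approx -2.25$)
$J{\left(k \right)} = - \frac{1}{2}$ ($J{\left(k \right)} = \left(-1\right) \frac{1}{2} = - \frac{1}{2}$)
$\left(\left(1 + 2\right) L + J{\left(2 \right)}\right)^{2} = \left(\left(1 + 2\right) \left(- \frac{9}{4}\right) - \frac{1}{2}\right)^{2} = \left(3 \left(- \frac{9}{4}\right) - \frac{1}{2}\right)^{2} = \left(- \frac{27}{4} - \frac{1}{2}\right)^{2} = \left(- \frac{29}{4}\right)^{2} = \frac{841}{16}$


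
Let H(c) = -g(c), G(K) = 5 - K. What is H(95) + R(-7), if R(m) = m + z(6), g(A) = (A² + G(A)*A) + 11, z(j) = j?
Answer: -487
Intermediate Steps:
g(A) = 11 + A² + A*(5 - A) (g(A) = (A² + (5 - A)*A) + 11 = (A² + A*(5 - A)) + 11 = 11 + A² + A*(5 - A))
H(c) = -11 - 5*c (H(c) = -(11 + 5*c) = -11 - 5*c)
R(m) = 6 + m (R(m) = m + 6 = 6 + m)
H(95) + R(-7) = (-11 - 5*95) + (6 - 7) = (-11 - 475) - 1 = -486 - 1 = -487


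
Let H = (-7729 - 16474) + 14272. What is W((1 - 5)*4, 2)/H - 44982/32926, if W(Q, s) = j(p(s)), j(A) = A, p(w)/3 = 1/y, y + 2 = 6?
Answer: -893481873/653976212 ≈ -1.3662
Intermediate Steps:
y = 4 (y = -2 + 6 = 4)
p(w) = 3/4
H = -9931 (H = -24203 + 14272 = -9931)
W(Q, s) = 3/4
W((1 - 5)*4, 2)/H - 44982/32926 = (3/4)/(-9931) - 44982/32926 = (3/4)*(-1/9931) - 44982*1/32926 = -3/39724 - 22491/16463 = -893481873/653976212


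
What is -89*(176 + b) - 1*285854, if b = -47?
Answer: -297335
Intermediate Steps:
-89*(176 + b) - 1*285854 = -89*(176 - 47) - 1*285854 = -89*129 - 285854 = -11481 - 285854 = -297335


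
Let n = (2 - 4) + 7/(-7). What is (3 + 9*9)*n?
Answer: -252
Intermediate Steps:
n = -3 (n = -2 + 7*(-⅐) = -2 - 1 = -3)
(3 + 9*9)*n = (3 + 9*9)*(-3) = (3 + 81)*(-3) = 84*(-3) = -252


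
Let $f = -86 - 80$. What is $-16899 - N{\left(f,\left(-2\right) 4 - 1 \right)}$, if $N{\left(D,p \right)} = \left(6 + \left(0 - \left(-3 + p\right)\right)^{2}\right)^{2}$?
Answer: $-39399$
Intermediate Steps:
$f = -166$ ($f = -86 - 80 = -166$)
$N{\left(D,p \right)} = \left(6 + \left(3 - p\right)^{2}\right)^{2}$
$-16899 - N{\left(f,\left(-2\right) 4 - 1 \right)} = -16899 - \left(6 + \left(-3 - 9\right)^{2}\right)^{2} = -16899 - \left(6 + \left(-12\right)^{2}\right)^{2} = -16899 - \left(6 + 144\right)^{2} = -16899 - 150^{2} = -16899 - 22500 = -39399$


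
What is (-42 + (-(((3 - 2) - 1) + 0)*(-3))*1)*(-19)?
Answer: 798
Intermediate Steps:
(-42 + (-(((3 - 2) - 1) + 0)*(-3))*1)*(-19) = (-42 + (-((1 - 1) + 0)*(-3))*1)*(-19) = (-42 + (-(0 + 0)*(-3))*1)*(-19) = (-42 + (-1*0*(-3))*1)*(-19) = (-42 + (0*(-3))*1)*(-19) = (-42 + 0*1)*(-19) = (-42 + 0)*(-19) = -42*(-19) = 798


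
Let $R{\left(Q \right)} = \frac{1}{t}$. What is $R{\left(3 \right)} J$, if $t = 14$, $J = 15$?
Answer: $\frac{15}{14} \approx 1.0714$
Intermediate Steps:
$R{\left(Q \right)} = \frac{1}{14}$
$R{\left(3 \right)} J = \frac{1}{14} \cdot 15 = \frac{15}{14}$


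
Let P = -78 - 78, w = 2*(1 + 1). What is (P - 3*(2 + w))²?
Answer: 30276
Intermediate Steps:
w = 4 (w = 2*2 = 4)
P = -156
(P - 3*(2 + w))² = (-156 - 3*(2 + 4))² = (-156 - 3*6)² = (-156 - 18)² = (-174)² = 30276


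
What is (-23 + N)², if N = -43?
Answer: 4356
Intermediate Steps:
(-23 + N)² = (-23 - 43)² = (-66)² = 4356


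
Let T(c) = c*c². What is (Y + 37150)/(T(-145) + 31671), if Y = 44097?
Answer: -81247/3016954 ≈ -0.026930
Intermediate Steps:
T(c) = c³
(Y + 37150)/(T(-145) + 31671) = (44097 + 37150)/((-145)³ + 31671) = 81247/(-3048625 + 31671) = 81247/(-3016954) = 81247*(-1/3016954) = -81247/3016954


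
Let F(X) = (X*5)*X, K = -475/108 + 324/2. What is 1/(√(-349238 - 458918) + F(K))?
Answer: 16896146199120/2098471381830157801 - 272097792*I*√202039/2098471381830157801 ≈ 8.0516e-6 - 5.8283e-8*I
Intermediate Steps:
K = 17021/108 (K = -475*1/108 + 324*(½) = -475/108 + 162 = 17021/108 ≈ 157.60)
F(X) = 5*X² (F(X) = (5*X)*X = 5*X²)
1/(√(-349238 - 458918) + F(K)) = 1/(√(-349238 - 458918) + 5*(17021/108)²) = 1/(√(-808156) + 5*(289714441/11664)) = 1/(2*I*√202039 + 1448572205/11664) = 1/(1448572205/11664 + 2*I*√202039)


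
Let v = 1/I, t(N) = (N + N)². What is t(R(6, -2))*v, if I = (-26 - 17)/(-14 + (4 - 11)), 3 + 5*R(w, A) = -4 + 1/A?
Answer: 189/43 ≈ 4.3953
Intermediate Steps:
R(w, A) = -7/5 + 1/(5*A) (R(w, A) = -⅗ + (-4 + 1/A)/5 = -⅗ + (-⅘ + 1/(5*A)) = -7/5 + 1/(5*A))
t(N) = 4*N² (t(N) = (2*N)² = 4*N²)
I = 43/21 (I = -43/(-14 - 7) = -43/(-21) = -43*(-1/21) = 43/21 ≈ 2.0476)
v = 21/43 (v = 1/(43/21) = 21/43 ≈ 0.48837)
t(R(6, -2))*v = (4*((⅕)*(1 - 7*(-2))/(-2))²)*(21/43) = (4*((⅕)*(-½)*(1 + 14))²)*(21/43) = (4*((⅕)*(-½)*15)²)*(21/43) = (4*(-3/2)²)*(21/43) = (4*(9/4))*(21/43) = 9*(21/43) = 189/43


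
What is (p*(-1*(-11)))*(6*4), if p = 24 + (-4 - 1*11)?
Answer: 2376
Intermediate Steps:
p = 9 (p = 24 + (-4 - 11) = 24 - 15 = 9)
(p*(-1*(-11)))*(6*4) = (9*(-1*(-11)))*(6*4) = (9*11)*24 = 99*24 = 2376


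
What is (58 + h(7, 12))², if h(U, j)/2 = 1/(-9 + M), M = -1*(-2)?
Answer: 163216/49 ≈ 3330.9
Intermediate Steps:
M = 2
h(U, j) = -2/7 (h(U, j) = 2/(-9 + 2) = 2/(-7) = 2*(-⅐) = -2/7)
(58 + h(7, 12))² = (58 - 2/7)² = (404/7)² = 163216/49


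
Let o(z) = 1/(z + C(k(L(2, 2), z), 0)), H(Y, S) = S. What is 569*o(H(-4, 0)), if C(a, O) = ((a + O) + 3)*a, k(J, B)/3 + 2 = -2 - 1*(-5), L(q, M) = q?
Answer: 569/18 ≈ 31.611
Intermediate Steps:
k(J, B) = 3 (k(J, B) = -6 + 3*(-2 - 1*(-5)) = -6 + 3*(-2 + 5) = -6 + 3*3 = -6 + 9 = 3)
C(a, O) = a*(3 + O + a) (C(a, O) = ((O + a) + 3)*a = (3 + O + a)*a = a*(3 + O + a))
o(z) = 1/(18 + z) (o(z) = 1/(z + 3*(3 + 0 + 3)) = 1/(z + 3*6) = 1/(z + 18) = 1/(18 + z))
569*o(H(-4, 0)) = 569/(18 + 0) = 569/18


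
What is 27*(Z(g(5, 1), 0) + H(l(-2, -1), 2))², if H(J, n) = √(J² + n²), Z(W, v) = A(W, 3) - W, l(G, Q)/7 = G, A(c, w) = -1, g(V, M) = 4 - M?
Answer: 5832 - 2160*√2 ≈ 2777.3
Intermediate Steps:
l(G, Q) = 7*G
Z(W, v) = -1 - W
27*(Z(g(5, 1), 0) + H(l(-2, -1), 2))² = 27*((-1 - (4 - 1*1)) + √((7*(-2))² + 2²))² = 27*((-1 - (4 - 1)) + √((-14)² + 4))² = 27*((-1 - 1*3) + √(196 + 4))² = 27*((-1 - 3) + √200)² = 27*(-4 + 10*√2)²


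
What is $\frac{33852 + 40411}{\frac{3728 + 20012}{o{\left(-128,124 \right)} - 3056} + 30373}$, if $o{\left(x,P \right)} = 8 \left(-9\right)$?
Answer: $\frac{58073666}{23745751} \approx 2.4456$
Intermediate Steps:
$o{\left(x,P \right)} = -72$
$\frac{33852 + 40411}{\frac{3728 + 20012}{o{\left(-128,124 \right)} - 3056} + 30373} = \frac{33852 + 40411}{\frac{3728 + 20012}{-72 - 3056} + 30373} = \frac{74263}{\frac{23740}{-3128} + 30373} = \frac{74263}{23740 \left(- \frac{1}{3128}\right) + 30373} = \frac{74263}{- \frac{5935}{782} + 30373} = \frac{74263}{\frac{23745751}{782}} = 74263 \cdot \frac{782}{23745751} = \frac{58073666}{23745751}$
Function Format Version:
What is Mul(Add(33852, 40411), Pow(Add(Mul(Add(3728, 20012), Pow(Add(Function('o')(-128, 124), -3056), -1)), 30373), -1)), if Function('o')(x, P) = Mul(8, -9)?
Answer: Rational(58073666, 23745751) ≈ 2.4456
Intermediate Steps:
Function('o')(x, P) = -72
Mul(Add(33852, 40411), Pow(Add(Mul(Add(3728, 20012), Pow(Add(Function('o')(-128, 124), -3056), -1)), 30373), -1)) = Mul(Add(33852, 40411), Pow(Add(Mul(Add(3728, 20012), Pow(Add(-72, -3056), -1)), 30373), -1)) = Mul(74263, Pow(Add(Mul(23740, Pow(-3128, -1)), 30373), -1)) = Mul(74263, Pow(Add(Mul(23740, Rational(-1, 3128)), 30373), -1)) = Mul(74263, Pow(Add(Rational(-5935, 782), 30373), -1)) = Mul(74263, Pow(Rational(23745751, 782), -1)) = Mul(74263, Rational(782, 23745751)) = Rational(58073666, 23745751)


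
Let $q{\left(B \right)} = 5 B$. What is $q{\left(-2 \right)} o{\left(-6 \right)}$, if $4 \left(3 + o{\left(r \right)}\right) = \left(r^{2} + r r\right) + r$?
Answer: $-135$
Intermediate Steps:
$o{\left(r \right)} = -3 + \frac{r^{2}}{2} + \frac{r}{4}$ ($o{\left(r \right)} = -3 + \frac{\left(r^{2} + r r\right) + r}{4} = -3 + \frac{\left(r^{2} + r^{2}\right) + r}{4} = -3 + \frac{2 r^{2} + r}{4} = -3 + \frac{r + 2 r^{2}}{4} = -3 + \left(\frac{r^{2}}{2} + \frac{r}{4}\right) = -3 + \frac{r^{2}}{2} + \frac{r}{4}$)
$q{\left(-2 \right)} o{\left(-6 \right)} = 5 \left(-2\right) \left(-3 + \frac{\left(-6\right)^{2}}{2} + \frac{1}{4} \left(-6\right)\right) = - 10 \left(-3 + \frac{1}{2} \cdot 36 - \frac{3}{2}\right) = - 10 \left(-3 + 18 - \frac{3}{2}\right) = \left(-10\right) \frac{27}{2} = -135$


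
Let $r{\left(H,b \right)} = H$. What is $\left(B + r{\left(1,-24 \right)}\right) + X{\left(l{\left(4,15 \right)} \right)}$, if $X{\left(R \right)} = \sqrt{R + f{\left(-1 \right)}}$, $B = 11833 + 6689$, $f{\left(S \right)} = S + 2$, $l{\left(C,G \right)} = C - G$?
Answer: $18523 + i \sqrt{10} \approx 18523.0 + 3.1623 i$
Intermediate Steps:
$f{\left(S \right)} = 2 + S$
$B = 18522$
$X{\left(R \right)} = \sqrt{1 + R}$ ($X{\left(R \right)} = \sqrt{R + \left(2 - 1\right)} = \sqrt{R + 1} = \sqrt{1 + R}$)
$\left(B + r{\left(1,-24 \right)}\right) + X{\left(l{\left(4,15 \right)} \right)} = \left(18522 + 1\right) + \sqrt{1 + \left(4 - 15\right)} = 18523 + \sqrt{1 + \left(4 - 15\right)} = 18523 + \sqrt{1 - 11} = 18523 + \sqrt{-10} = 18523 + i \sqrt{10}$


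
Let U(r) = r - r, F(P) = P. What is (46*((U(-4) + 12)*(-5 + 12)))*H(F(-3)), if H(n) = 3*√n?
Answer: 11592*I*√3 ≈ 20078.0*I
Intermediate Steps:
U(r) = 0
(46*((U(-4) + 12)*(-5 + 12)))*H(F(-3)) = (46*((0 + 12)*(-5 + 12)))*(3*√(-3)) = (46*(12*7))*(3*(I*√3)) = (46*84)*(3*I*√3) = 3864*(3*I*√3) = 11592*I*√3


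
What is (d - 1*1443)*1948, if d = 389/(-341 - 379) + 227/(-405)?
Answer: -4557235451/1620 ≈ -2.8131e+6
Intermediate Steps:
d = -7133/6480 (d = 389/(-720) + 227*(-1/405) = 389*(-1/720) - 227/405 = -389/720 - 227/405 = -7133/6480 ≈ -1.1008)
(d - 1*1443)*1948 = (-7133/6480 - 1*1443)*1948 = (-7133/6480 - 1443)*1948 = -9357773/6480*1948 = -4557235451/1620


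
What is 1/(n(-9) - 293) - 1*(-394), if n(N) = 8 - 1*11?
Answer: 116623/296 ≈ 394.00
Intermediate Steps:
n(N) = -3 (n(N) = 8 - 11 = -3)
1/(n(-9) - 293) - 1*(-394) = 1/(-3 - 293) - 1*(-394) = 1/(-296) + 394 = -1/296 + 394 = 116623/296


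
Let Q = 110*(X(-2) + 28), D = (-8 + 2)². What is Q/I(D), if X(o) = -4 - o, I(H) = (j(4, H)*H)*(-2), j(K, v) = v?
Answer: -715/648 ≈ -1.1034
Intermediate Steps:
D = 36 (D = (-6)² = 36)
I(H) = -2*H² (I(H) = (H*H)*(-2) = H²*(-2) = -2*H²)
Q = 2860 (Q = 110*((-4 - 1*(-2)) + 28) = 110*((-4 + 2) + 28) = 110*(-2 + 28) = 110*26 = 2860)
Q/I(D) = 2860/((-2*36²)) = 2860/((-2*1296)) = 2860/(-2592) = 2860*(-1/2592) = -715/648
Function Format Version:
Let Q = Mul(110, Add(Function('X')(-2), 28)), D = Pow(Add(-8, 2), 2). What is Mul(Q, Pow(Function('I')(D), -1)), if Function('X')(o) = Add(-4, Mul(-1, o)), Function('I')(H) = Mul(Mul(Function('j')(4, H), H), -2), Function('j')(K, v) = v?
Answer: Rational(-715, 648) ≈ -1.1034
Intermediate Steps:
D = 36 (D = Pow(-6, 2) = 36)
Function('I')(H) = Mul(-2, Pow(H, 2)) (Function('I')(H) = Mul(Mul(H, H), -2) = Mul(Pow(H, 2), -2) = Mul(-2, Pow(H, 2)))
Q = 2860 (Q = Mul(110, Add(Add(-4, Mul(-1, -2)), 28)) = Mul(110, Add(Add(-4, 2), 28)) = Mul(110, Add(-2, 28)) = Mul(110, 26) = 2860)
Mul(Q, Pow(Function('I')(D), -1)) = Mul(2860, Pow(Mul(-2, Pow(36, 2)), -1)) = Mul(2860, Pow(Mul(-2, 1296), -1)) = Mul(2860, Pow(-2592, -1)) = Mul(2860, Rational(-1, 2592)) = Rational(-715, 648)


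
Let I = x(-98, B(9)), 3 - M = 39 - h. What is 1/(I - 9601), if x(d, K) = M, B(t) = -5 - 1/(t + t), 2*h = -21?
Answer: -2/19295 ≈ -0.00010365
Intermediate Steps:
h = -21/2 (h = (½)*(-21) = -21/2 ≈ -10.500)
B(t) = -5 - 1/(2*t)
M = -93/2 (M = 3 - (39 - 1*(-21/2)) = 3 - (39 + 21/2) = 3 - 1*99/2 = 3 - 99/2 = -93/2 ≈ -46.500)
x(d, K) = -93/2
I = -93/2 ≈ -46.500
1/(I - 9601) = 1/(-93/2 - 9601) = 1/(-19295/2) = -2/19295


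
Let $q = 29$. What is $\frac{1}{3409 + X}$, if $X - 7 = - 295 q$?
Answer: $- \frac{1}{5139} \approx -0.00019459$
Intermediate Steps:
$X = -8548$ ($X = 7 - 8555 = -8548$)
$\frac{1}{3409 + X} = \frac{1}{3409 - 8548} = \frac{1}{-5139} = - \frac{1}{5139}$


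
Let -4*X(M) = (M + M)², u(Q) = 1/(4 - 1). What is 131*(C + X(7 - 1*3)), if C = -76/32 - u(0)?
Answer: -58819/24 ≈ -2450.8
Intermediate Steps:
u(Q) = ⅓ (u(Q) = 1/3 = ⅓)
X(M) = -M² (X(M) = -(M + M)²/4 = -4*M²/4 = -M²)
C = -65/24 (C = -76/32 - 1*⅓ = -76*1/32 - ⅓ = -19/8 - ⅓ = -65/24 ≈ -2.7083)
131*(C + X(7 - 1*3)) = 131*(-65/24 - (7 - 1*3)²) = 131*(-65/24 - (7 - 3)²) = 131*(-65/24 - 1*4²) = 131*(-65/24 - 1*16) = 131*(-65/24 - 16) = 131*(-449/24) = -58819/24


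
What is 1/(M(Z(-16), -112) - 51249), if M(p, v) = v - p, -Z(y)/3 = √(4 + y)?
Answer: -51361/2637952429 - 6*I*√3/2637952429 ≈ -1.947e-5 - 3.9395e-9*I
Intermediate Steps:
Z(y) = -3*√(4 + y)
1/(M(Z(-16), -112) - 51249) = 1/((-112 - (-3)*√(4 - 16)) - 51249) = 1/((-112 - (-3)*√(-12)) - 51249) = 1/((-112 - (-3)*2*I*√3) - 51249) = 1/((-112 - (-6)*I*√3) - 51249) = 1/((-112 + 6*I*√3) - 51249) = 1/(-51361 + 6*I*√3)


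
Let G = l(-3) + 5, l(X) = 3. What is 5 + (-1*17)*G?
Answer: -131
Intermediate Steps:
G = 8 (G = 3 + 5 = 8)
5 + (-1*17)*G = 5 - 1*17*8 = 5 - 17*8 = 5 - 136 = -131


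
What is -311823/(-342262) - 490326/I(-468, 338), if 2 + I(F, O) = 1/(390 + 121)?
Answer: 85756316608815/349449502 ≈ 2.4540e+5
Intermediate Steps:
I(F, O) = -1021/511 (I(F, O) = -2 + 1/(390 + 121) = -2 + 1/511 = -1021/511)
-311823/(-342262) - 490326/I(-468, 338) = -311823/(-342262) - 490326/(-1021/511) = -311823*(-1/342262) - 490326*(-511/1021) = 311823/342262 + 250556586/1021 = 85756316608815/349449502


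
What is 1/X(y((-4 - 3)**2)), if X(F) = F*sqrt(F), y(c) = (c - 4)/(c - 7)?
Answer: 14*sqrt(210)/225 ≈ 0.90169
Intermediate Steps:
y(c) = (-4 + c)/(-7 + c)
X(F) = F**(3/2)
1/X(y((-4 - 3)**2)) = 1/(((-4 + (-4 - 3)**2)/(-7 + (-4 - 3)**2))**(3/2)) = 1/(((-4 + (-7)**2)/(-7 + (-7)**2))**(3/2)) = 1/(((-4 + 49)/(-7 + 49))**(3/2)) = 1/((45/42)**(3/2)) = 1/(((1/42)*45)**(3/2)) = 1/((15/14)**(3/2)) = 1/(15*sqrt(210)/196) = 14*sqrt(210)/225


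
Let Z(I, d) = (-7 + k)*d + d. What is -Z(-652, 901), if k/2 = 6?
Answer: -5406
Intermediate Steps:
k = 12 (k = 2*6 = 12)
Z(I, d) = 6*d (Z(I, d) = (-7 + 12)*d + d = 5*d + d = 6*d)
-Z(-652, 901) = -6*901 = -1*5406 = -5406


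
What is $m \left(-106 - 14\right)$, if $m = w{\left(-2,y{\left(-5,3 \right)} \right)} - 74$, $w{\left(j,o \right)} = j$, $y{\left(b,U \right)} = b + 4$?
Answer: $9120$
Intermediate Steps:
$y{\left(b,U \right)} = 4 + b$
$m = -76$ ($m = -2 - 74 = -76$)
$m \left(-106 - 14\right) = - 76 \left(-106 - 14\right) = \left(-76\right) \left(-120\right) = 9120$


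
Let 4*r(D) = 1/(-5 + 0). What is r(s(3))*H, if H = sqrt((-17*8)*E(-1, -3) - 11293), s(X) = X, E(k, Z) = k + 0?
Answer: -I*sqrt(11157)/20 ≈ -5.2813*I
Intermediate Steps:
E(k, Z) = k
H = I*sqrt(11157) (H = sqrt(-17*8*(-1) - 11293) = sqrt(-136*(-1) - 11293) = sqrt(136 - 11293) = sqrt(-11157) = I*sqrt(11157) ≈ 105.63*I)
r(D) = -1/20 (r(D) = 1/(4*(-5 + 0)) = (1/4)/(-5) = (1/4)*(-1/5) = -1/20)
r(s(3))*H = -I*sqrt(11157)/20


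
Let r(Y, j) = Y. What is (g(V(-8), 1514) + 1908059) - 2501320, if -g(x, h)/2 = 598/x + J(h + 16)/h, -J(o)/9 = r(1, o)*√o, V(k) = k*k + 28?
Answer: -593274 + 27*√170/757 ≈ -5.9327e+5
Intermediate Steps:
V(k) = 28 + k² (V(k) = k² + 28 = 28 + k²)
J(o) = -9*√o
g(x, h) = -1196/x + 18*√(16 + h)/h (g(x, h) = -2*(598/x + (-9*√(h + 16))/h) = -2*(598/x + (-9*√(16 + h))/h) = -2*(598/x - 9*√(16 + h)/h) = -1196/x + 18*√(16 + h)/h)
(g(V(-8), 1514) + 1908059) - 2501320 = ((-1196/(28 + (-8)²) + 18*√(16 + 1514)/1514) + 1908059) - 2501320 = ((-1196/(28 + 64) + 18*(1/1514)*√1530) + 1908059) - 2501320 = ((-1196/92 + 18*(1/1514)*(3*√170)) + 1908059) - 2501320 = ((-1196*1/92 + 27*√170/757) + 1908059) - 2501320 = ((-13 + 27*√170/757) + 1908059) - 2501320 = (1908046 + 27*√170/757) - 2501320 = -593274 + 27*√170/757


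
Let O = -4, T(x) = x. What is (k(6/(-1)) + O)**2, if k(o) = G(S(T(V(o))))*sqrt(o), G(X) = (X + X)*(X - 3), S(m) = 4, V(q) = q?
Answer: -368 - 64*I*sqrt(6) ≈ -368.0 - 156.77*I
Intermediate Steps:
G(X) = 2*X*(-3 + X) (G(X) = (2*X)*(-3 + X) = 2*X*(-3 + X))
k(o) = 8*sqrt(o) (k(o) = (2*4*(-3 + 4))*sqrt(o) = (2*4*1)*sqrt(o) = 8*sqrt(o))
(k(6/(-1)) + O)**2 = (8*sqrt(6/(-1)) - 4)**2 = (8*sqrt(6*(-1)) - 4)**2 = (8*sqrt(-6) - 4)**2 = (8*(I*sqrt(6)) - 4)**2 = (8*I*sqrt(6) - 4)**2 = (-4 + 8*I*sqrt(6))**2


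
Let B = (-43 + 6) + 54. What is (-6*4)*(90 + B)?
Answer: -2568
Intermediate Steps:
B = 17 (B = -37 + 54 = 17)
(-6*4)*(90 + B) = (-6*4)*(90 + 17) = -24*107 = -2568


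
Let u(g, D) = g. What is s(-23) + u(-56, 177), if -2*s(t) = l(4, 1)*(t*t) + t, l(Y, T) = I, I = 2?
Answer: -1147/2 ≈ -573.50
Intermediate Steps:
l(Y, T) = 2
s(t) = -t**2 - t/2 (s(t) = -(2*(t*t) + t)/2 = -(2*t**2 + t)/2 = -(t + 2*t**2)/2 = -t**2 - t/2)
s(-23) + u(-56, 177) = -1*(-23)*(1/2 - 23) - 56 = -1*(-23)*(-45/2) - 56 = -1035/2 - 56 = -1147/2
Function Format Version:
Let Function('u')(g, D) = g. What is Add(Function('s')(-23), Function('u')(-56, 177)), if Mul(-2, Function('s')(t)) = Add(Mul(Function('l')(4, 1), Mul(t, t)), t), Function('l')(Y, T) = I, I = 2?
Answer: Rational(-1147, 2) ≈ -573.50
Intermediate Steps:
Function('l')(Y, T) = 2
Function('s')(t) = Add(Mul(-1, Pow(t, 2)), Mul(Rational(-1, 2), t)) (Function('s')(t) = Mul(Rational(-1, 2), Add(Mul(2, Mul(t, t)), t)) = Mul(Rational(-1, 2), Add(Mul(2, Pow(t, 2)), t)) = Mul(Rational(-1, 2), Add(t, Mul(2, Pow(t, 2)))) = Add(Mul(-1, Pow(t, 2)), Mul(Rational(-1, 2), t)))
Add(Function('s')(-23), Function('u')(-56, 177)) = Add(Mul(-1, -23, Add(Rational(1, 2), -23)), -56) = Add(Mul(-1, -23, Rational(-45, 2)), -56) = Add(Rational(-1035, 2), -56) = Rational(-1147, 2)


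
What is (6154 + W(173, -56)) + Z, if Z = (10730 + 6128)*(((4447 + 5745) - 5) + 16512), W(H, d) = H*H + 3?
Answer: 450127828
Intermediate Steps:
W(H, d) = 3 + H² (W(H, d) = H² + 3 = 3 + H²)
Z = 450091742 (Z = 16858*((10192 - 5) + 16512) = 16858*(10187 + 16512) = 16858*26699 = 450091742)
(6154 + W(173, -56)) + Z = (6154 + (3 + 173²)) + 450091742 = (6154 + (3 + 29929)) + 450091742 = (6154 + 29932) + 450091742 = 36086 + 450091742 = 450127828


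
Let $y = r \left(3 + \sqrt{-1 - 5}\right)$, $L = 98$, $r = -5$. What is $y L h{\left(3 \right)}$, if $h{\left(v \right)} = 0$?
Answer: $0$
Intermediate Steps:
$y = -15 - 5 i \sqrt{6}$ ($y = - 5 \left(3 + \sqrt{-1 - 5}\right) = - 5 \left(3 + \sqrt{-6}\right) = - 5 \left(3 + i \sqrt{6}\right) = -15 - 5 i \sqrt{6} \approx -15.0 - 12.247 i$)
$y L h{\left(3 \right)} = \left(-15 - 5 i \sqrt{6}\right) 98 \cdot 0 = \left(-1470 - 490 i \sqrt{6}\right) 0 = 0$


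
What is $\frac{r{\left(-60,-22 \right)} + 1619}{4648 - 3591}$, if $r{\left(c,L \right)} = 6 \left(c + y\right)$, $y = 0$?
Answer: $\frac{1259}{1057} \approx 1.1911$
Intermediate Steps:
$r{\left(c,L \right)} = 6 c$ ($r{\left(c,L \right)} = 6 \left(c + 0\right) = 6 c$)
$\frac{r{\left(-60,-22 \right)} + 1619}{4648 - 3591} = \frac{6 \left(-60\right) + 1619}{4648 - 3591} = \frac{-360 + 1619}{1057} = 1259 \cdot \frac{1}{1057} = \frac{1259}{1057}$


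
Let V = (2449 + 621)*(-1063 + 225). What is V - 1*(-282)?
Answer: -2572378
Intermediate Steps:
V = -2572660 (V = 3070*(-838) = -2572660)
V - 1*(-282) = -2572660 - 1*(-282) = -2572660 + 282 = -2572378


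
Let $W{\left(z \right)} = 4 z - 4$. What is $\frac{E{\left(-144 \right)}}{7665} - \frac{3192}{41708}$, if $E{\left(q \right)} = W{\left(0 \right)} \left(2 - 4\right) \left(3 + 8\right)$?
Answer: $- \frac{5199094}{79922955} \approx -0.065051$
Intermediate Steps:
$W{\left(z \right)} = -4 + 4 z$
$E{\left(q \right)} = 88$ ($E{\left(q \right)} = \left(-4 + 4 \cdot 0\right) \left(2 - 4\right) \left(3 + 8\right) = \left(-4 + 0\right) \left(-2\right) 11 = \left(-4\right) \left(-2\right) 11 = 8 \cdot 11 = 88$)
$\frac{E{\left(-144 \right)}}{7665} - \frac{3192}{41708} = \frac{88}{7665} - \frac{3192}{41708} = 88 \cdot \frac{1}{7665} - \frac{798}{10427} = \frac{88}{7665} - \frac{798}{10427} = - \frac{5199094}{79922955}$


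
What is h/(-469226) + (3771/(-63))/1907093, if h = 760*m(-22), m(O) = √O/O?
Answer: -419/13349651 + 190*I*√22/2580743 ≈ -3.1387e-5 + 0.00034532*I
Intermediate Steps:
m(O) = O^(-½)
h = -380*I*√22/11 (h = 760/√(-22) = 760*(-I*√22/22) = -380*I*√22/11 ≈ -162.03*I)
h/(-469226) + (3771/(-63))/1907093 = -380*I*√22/11/(-469226) + (3771/(-63))/1907093 = -380*I*√22/11*(-1/469226) + (3771*(-1/63))*(1/1907093) = 190*I*√22/2580743 - 419/7*1/1907093 = 190*I*√22/2580743 - 419/13349651 = -419/13349651 + 190*I*√22/2580743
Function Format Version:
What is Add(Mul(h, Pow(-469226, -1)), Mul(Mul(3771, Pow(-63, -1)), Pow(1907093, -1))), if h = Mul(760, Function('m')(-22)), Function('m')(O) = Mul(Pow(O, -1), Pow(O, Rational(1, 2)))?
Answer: Add(Rational(-419, 13349651), Mul(Rational(190, 2580743), I, Pow(22, Rational(1, 2)))) ≈ Add(-3.1387e-5, Mul(0.00034532, I))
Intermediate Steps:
Function('m')(O) = Pow(O, Rational(-1, 2))
h = Mul(Rational(-380, 11), I, Pow(22, Rational(1, 2))) (h = Mul(760, Pow(-22, Rational(-1, 2))) = Mul(760, Mul(Rational(-1, 22), I, Pow(22, Rational(1, 2)))) = Mul(Rational(-380, 11), I, Pow(22, Rational(1, 2))) ≈ Mul(-162.03, I))
Add(Mul(h, Pow(-469226, -1)), Mul(Mul(3771, Pow(-63, -1)), Pow(1907093, -1))) = Add(Mul(Mul(Rational(-380, 11), I, Pow(22, Rational(1, 2))), Pow(-469226, -1)), Mul(Mul(3771, Pow(-63, -1)), Pow(1907093, -1))) = Add(Mul(Mul(Rational(-380, 11), I, Pow(22, Rational(1, 2))), Rational(-1, 469226)), Mul(Mul(3771, Rational(-1, 63)), Rational(1, 1907093))) = Add(Mul(Rational(190, 2580743), I, Pow(22, Rational(1, 2))), Mul(Rational(-419, 7), Rational(1, 1907093))) = Add(Mul(Rational(190, 2580743), I, Pow(22, Rational(1, 2))), Rational(-419, 13349651)) = Add(Rational(-419, 13349651), Mul(Rational(190, 2580743), I, Pow(22, Rational(1, 2))))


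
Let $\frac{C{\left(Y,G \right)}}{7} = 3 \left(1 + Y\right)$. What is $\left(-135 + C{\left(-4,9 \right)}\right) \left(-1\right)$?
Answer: $198$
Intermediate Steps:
$C{\left(Y,G \right)} = 21 + 21 Y$ ($C{\left(Y,G \right)} = 7 \cdot 3 \left(1 + Y\right) = 7 \left(3 + 3 Y\right) = 21 + 21 Y$)
$\left(-135 + C{\left(-4,9 \right)}\right) \left(-1\right) = \left(-135 + \left(21 + 21 \left(-4\right)\right)\right) \left(-1\right) = \left(-135 + \left(21 - 84\right)\right) \left(-1\right) = \left(-135 - 63\right) \left(-1\right) = \left(-198\right) \left(-1\right) = 198$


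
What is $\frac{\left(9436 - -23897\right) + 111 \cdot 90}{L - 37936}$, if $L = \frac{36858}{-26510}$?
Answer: $- \frac{574246365}{502860109} \approx -1.142$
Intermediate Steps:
$L = - \frac{18429}{13255}$ ($L = 36858 \left(- \frac{1}{26510}\right) = - \frac{18429}{13255} \approx -1.3903$)
$\frac{\left(9436 - -23897\right) + 111 \cdot 90}{L - 37936} = \frac{\left(9436 - -23897\right) + 111 \cdot 90}{- \frac{18429}{13255} - 37936} = \frac{\left(9436 + 23897\right) + 9990}{- \frac{502860109}{13255}} = \left(33333 + 9990\right) \left(- \frac{13255}{502860109}\right) = 43323 \left(- \frac{13255}{502860109}\right) = - \frac{574246365}{502860109}$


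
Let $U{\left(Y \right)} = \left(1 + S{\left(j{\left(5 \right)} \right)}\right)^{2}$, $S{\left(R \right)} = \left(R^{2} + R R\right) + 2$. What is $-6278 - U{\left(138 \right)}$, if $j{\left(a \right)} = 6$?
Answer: $-11903$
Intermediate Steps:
$S{\left(R \right)} = 2 + 2 R^{2}$ ($S{\left(R \right)} = \left(R^{2} + R^{2}\right) + 2 = 2 R^{2} + 2 = 2 + 2 R^{2}$)
$U{\left(Y \right)} = 5625$ ($U{\left(Y \right)} = \left(1 + \left(2 + 2 \cdot 6^{2}\right)\right)^{2} = \left(1 + \left(2 + 2 \cdot 36\right)\right)^{2} = \left(1 + \left(2 + 72\right)\right)^{2} = \left(1 + 74\right)^{2} = 75^{2} = 5625$)
$-6278 - U{\left(138 \right)} = -6278 - 5625 = -11903$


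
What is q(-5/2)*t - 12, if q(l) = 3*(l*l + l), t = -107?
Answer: -4863/4 ≈ -1215.8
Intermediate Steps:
q(l) = 3*l + 3*l² (q(l) = 3*(l² + l) = 3*(l + l²) = 3*l + 3*l²)
q(-5/2)*t - 12 = (3*(-5/2)*(1 - 5/2))*(-107) - 12 = (3*(-5/2)*(-3/2))*(-107) - 12 = (45/4)*(-107) - 12 = -4815/4 - 12 = -4863/4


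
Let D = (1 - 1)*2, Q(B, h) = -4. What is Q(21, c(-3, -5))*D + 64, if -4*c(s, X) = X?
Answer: 64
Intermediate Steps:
c(s, X) = -X/4
D = 0 (D = 0*2 = 0)
Q(21, c(-3, -5))*D + 64 = -4*0 + 64 = 0 + 64 = 64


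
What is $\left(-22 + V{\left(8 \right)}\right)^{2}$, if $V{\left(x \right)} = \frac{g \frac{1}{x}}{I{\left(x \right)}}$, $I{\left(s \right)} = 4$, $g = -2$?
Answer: $\frac{124609}{256} \approx 486.75$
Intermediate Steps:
$V{\left(x \right)} = - \frac{1}{2 x}$ ($V{\left(x \right)} = \frac{\left(-2\right) \frac{1}{x}}{4} = - \frac{2}{x} \frac{1}{4} = - \frac{1}{2 x}$)
$\left(-22 + V{\left(8 \right)}\right)^{2} = \left(-22 - \frac{1}{2 \cdot 8}\right)^{2} = \left(-22 - \frac{1}{16}\right)^{2} = \left(- \frac{353}{16}\right)^{2} = \frac{124609}{256}$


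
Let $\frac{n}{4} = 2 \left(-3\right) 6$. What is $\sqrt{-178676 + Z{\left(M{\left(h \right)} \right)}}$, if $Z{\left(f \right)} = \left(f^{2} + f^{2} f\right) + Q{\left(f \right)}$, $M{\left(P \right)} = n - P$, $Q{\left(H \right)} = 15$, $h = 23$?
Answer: $i \sqrt{4808235} \approx 2192.8 i$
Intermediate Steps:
$n = -144$ ($n = 4 \cdot 2 \left(-3\right) 6 = 4 \left(\left(-6\right) 6\right) = 4 \left(-36\right) = -144$)
$M{\left(P \right)} = -144 - P$
$Z{\left(f \right)} = 15 + f^{2} + f^{3}$ ($Z{\left(f \right)} = \left(f^{2} + f^{2} f\right) + 15 = \left(f^{2} + f^{3}\right) + 15 = 15 + f^{2} + f^{3}$)
$\sqrt{-178676 + Z{\left(M{\left(h \right)} \right)}} = \sqrt{-178676 + \left(15 + \left(-144 - 23\right)^{2} + \left(-144 - 23\right)^{3}\right)} = \sqrt{-178676 + \left(15 + \left(-167\right)^{2} + \left(-167\right)^{3}\right)} = \sqrt{-178676 + \left(15 + 27889 - 4657463\right)} = \sqrt{-178676 - 4629559} = \sqrt{-4808235} = i \sqrt{4808235}$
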